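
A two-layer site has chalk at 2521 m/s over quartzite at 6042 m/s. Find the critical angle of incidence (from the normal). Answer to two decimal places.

24.66°

Critical incidence: sin θ_c = V₁/V₂ = 2521/6042 = 0.4172.
θ_c = arcsin 0.4172 = 24.66°.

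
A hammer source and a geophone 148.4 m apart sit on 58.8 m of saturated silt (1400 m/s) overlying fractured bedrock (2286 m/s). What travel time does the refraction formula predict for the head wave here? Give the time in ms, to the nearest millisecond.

t = x/V₂ + 2h·√(V₂²−V₁²)/(V₁V₂).
√(V₂²−V₁²) = √(2286²−1400²) = 1807.2 m/s; delay term = 2·58.8·1807.2/(1400·2286) = 0.06640 s.
t = 148.4/2286 + 0.06640 = 0.13132 s.

131 ms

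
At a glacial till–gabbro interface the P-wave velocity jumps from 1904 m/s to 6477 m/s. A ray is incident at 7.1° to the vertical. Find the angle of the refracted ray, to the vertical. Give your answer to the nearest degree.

25°

sin θ₁/V₁ = sin θ₂/V₂ ⇒ sin θ₂ = 6477·sin 7.1°/1904 = 6477·0.1236/1904 = 0.4205.
θ₂ = arcsin 0.4205 = 24.86° from the normal.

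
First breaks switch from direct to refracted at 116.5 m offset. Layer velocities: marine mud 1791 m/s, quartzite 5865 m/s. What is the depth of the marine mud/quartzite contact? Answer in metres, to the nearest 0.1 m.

h = (x_cross/2)·√((V₂−V₁)/(V₂+V₁)).
(V₂−V₁)/(V₂+V₁) = (5865−1791)/(5865+1791) = 0.5321; √ = 0.7295.
h = (116.5/2)·0.7295 = 42.49 m.

42.5 m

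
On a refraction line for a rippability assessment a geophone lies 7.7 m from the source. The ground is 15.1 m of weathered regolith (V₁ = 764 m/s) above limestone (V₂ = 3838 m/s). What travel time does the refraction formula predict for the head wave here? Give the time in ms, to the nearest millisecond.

θ_c = arcsin(V₁/V₂) = arcsin(764/3838) = 11.48°, cos θ_c = 0.9800.
Intercept time tᵢ = 2h cos θ_c / V₁ = 2·15.1·0.9800/764 = 0.03874 s.
t = x/V₂ + tᵢ = 7.7/3838 + 0.03874 = 0.04074 s.

41 ms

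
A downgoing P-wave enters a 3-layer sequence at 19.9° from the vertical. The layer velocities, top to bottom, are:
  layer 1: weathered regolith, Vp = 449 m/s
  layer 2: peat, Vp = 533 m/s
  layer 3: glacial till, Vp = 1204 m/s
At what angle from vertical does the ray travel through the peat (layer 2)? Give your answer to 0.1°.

23.8°

Ray parameter p = sin 19.9° / 449 = 7.5808e-04 s/m.
sin θ_2 = p·V_2 = 7.5808e-04 × 533 = 0.4041.
θ_2 = arcsin 0.4041 = 23.83°.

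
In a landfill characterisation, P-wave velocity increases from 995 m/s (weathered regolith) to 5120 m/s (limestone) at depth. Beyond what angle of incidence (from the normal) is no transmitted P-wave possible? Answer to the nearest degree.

At critical incidence the refracted ray runs along the interface (θ₂ = 90°), so sin θ_c = V₁/V₂.
θ_c = arcsin(995/5120) = arcsin 0.1943 = 11.21°.

11°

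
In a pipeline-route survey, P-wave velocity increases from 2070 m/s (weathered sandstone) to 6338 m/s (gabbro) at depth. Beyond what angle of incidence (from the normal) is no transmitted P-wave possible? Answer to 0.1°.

19.1°

Critical incidence: sin θ_c = V₁/V₂ = 2070/6338 = 0.3266.
θ_c = arcsin 0.3266 = 19.06°.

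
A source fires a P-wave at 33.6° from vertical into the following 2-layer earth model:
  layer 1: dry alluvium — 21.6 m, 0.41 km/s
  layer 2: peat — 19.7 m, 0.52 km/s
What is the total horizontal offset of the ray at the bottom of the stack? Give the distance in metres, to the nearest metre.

34 m

Apply Snell's law at each interface; in layer i the horizontal offset is hᵢ·tan θᵢ.
Layer 1: θ = 33.60°; offset = 21.6·tan 33.60° = 14.351 m.
Layer 2: sin θ = 0.52·sin 33.6°/0.41 = 0.7019, θ = 44.58°; offset = 19.7·tan 44.58° = 19.411 m.
Summing the layer offsets gives 33.762 m.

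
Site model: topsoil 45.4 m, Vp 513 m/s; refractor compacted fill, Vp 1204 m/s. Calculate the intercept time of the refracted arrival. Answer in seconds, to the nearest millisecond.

tᵢ = 2h·√(V₂²−V₁²)/(V₁V₂).
√(V₂²−V₁²) = √(1204²−513²) = 1089.2 m/s.
tᵢ = 2·45.4·1089.2/(513·1204) = 0.16013 s.

0.160 s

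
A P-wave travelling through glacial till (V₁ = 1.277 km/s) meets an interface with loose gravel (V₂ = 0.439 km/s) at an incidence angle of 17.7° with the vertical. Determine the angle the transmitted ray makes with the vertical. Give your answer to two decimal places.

6.00°

sin θ₁/V₁ = sin θ₂/V₂ ⇒ sin θ₂ = 0.439·sin 17.7°/1.277 = 0.439·0.3040/1.277 = 0.1045.
θ₂ = arcsin 0.1045 = 6.00° from the normal.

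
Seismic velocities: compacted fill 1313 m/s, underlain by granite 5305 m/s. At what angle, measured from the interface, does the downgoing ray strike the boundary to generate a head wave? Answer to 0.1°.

75.7°

Critical incidence: sin θ_c = V₁/V₂ = 1313/5305 = 0.2475.
θ_c = arcsin 0.2475 = 14.33°.
Measured from the interface: 90° − 14.33° = 75.67°.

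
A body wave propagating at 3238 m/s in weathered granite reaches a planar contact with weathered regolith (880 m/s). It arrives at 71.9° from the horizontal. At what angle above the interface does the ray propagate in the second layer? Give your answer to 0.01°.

Convert to the normal: θ₁ = 90° − 71.9° = 18.1°.
sin θ₁/V₁ = sin θ₂/V₂ ⇒ sin θ₂ = 880·sin 18.1°/3238 = 880·0.3107/3238 = 0.0844.
θ₂ = sin⁻¹(0.0844) = 4.84° (from vertical).
From the interface: 90° − 4.84° = 85.16°.

85.16°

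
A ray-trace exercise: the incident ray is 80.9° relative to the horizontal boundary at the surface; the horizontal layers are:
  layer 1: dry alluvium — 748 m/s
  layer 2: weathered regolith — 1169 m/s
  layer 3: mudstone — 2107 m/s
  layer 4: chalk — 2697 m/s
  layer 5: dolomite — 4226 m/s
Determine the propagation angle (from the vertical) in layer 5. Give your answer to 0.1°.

From the normal: θ₁ = 90° − 80.9° = 9.1°.
Ray parameter p = sin 9.1° / 748 = 2.1144e-04 s/m.
sin θ_5 = p·V_5 = 2.1144e-04 × 4226 = 0.8936.
θ_5 = 63.32° from the vertical.

63.3°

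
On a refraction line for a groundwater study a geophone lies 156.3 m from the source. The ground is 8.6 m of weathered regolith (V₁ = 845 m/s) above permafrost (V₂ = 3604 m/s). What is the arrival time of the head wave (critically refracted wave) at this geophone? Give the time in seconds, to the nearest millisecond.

0.063 s

θ_c = arcsin(V₁/V₂) = arcsin(845/3604) = 13.56°, cos θ_c = 0.9721.
Intercept time tᵢ = 2h cos θ_c / V₁ = 2·8.6·0.9721/845 = 0.01979 s.
t = x/V₂ + tᵢ = 156.3/3604 + 0.01979 = 0.06316 s.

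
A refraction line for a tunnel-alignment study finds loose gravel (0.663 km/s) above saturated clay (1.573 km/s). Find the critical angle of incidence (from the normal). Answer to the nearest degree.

At critical incidence the refracted ray runs along the interface (θ₂ = 90°), so sin θ_c = V₁/V₂.
θ_c = arcsin(0.663/1.573) = arcsin 0.4215 = 24.93°.

25°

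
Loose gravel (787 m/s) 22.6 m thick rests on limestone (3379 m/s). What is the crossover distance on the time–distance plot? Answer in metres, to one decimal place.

θ_c = arcsin(787/3379) = 13.47°, so cos θ_c = 0.9725 and tᵢ = 2h cos θ_c/V₁ = 0.0559 s.
At crossover x/V₁ = x/V₂ + tᵢ ⇒ x = tᵢ/(1/V₁ − 1/V₂) = 0.05585/(1.2706e-03 − 2.9595e-04) = 57.30 m.

57.3 m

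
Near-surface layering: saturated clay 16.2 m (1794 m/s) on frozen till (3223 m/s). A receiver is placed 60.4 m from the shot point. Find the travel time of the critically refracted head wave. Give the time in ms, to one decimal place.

33.7 ms

t = x/V₂ + 2h·√(V₂²−V₁²)/(V₁V₂).
√(V₂²−V₁²) = √(3223²−1794²) = 2677.6 m/s; delay term = 2·16.2·2677.6/(1794·3223) = 0.01500 s.
t = 60.4/3223 + 0.01500 = 0.03374 s.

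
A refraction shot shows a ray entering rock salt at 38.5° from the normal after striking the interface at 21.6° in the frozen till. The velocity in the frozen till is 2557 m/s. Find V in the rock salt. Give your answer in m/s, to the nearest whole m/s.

4324 m/s

sin 21.6° = 0.3681; sin 38.5° = 0.6225.
V₂ = V₁·(sin θ₂/sin θ₁) = 2557·(0.6225/0.3681) = 4324.00 m/s.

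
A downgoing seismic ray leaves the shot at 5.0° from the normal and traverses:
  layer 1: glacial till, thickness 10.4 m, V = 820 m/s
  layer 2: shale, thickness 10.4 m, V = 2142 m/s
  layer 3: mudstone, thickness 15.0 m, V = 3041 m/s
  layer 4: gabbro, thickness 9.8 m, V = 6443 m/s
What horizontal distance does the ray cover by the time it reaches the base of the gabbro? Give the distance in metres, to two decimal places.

Apply Snell's law at each interface; in layer i the horizontal offset is hᵢ·tan θᵢ.
Layer 1: θ = 5.00°; offset = 10.4·tan 5.00° = 0.9099 m.
Layer 2: sin θ = 2142·sin 5.0°/820 = 0.2277, θ = 13.16°; offset = 10.4·tan 13.16° = 2.4316 m.
Layer 3: sin θ = 3041·sin 5.0°/820 = 0.3232, θ = 18.86°; offset = 15.0·tan 18.86° = 5.1233 m.
Layer 4: sin θ = 6443·sin 5.0°/820 = 0.6848, θ = 43.22°; offset = 9.8·tan 43.22° = 9.2095 m.
Total horizontal offset = 17.6743 m.

17.67 m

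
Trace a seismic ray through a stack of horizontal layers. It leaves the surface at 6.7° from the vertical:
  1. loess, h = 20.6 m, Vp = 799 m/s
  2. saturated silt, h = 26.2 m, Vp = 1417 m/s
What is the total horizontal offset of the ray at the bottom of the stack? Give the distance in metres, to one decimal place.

8.0 m

Apply Snell's law at each interface; in layer i the horizontal offset is hᵢ·tan θᵢ.
Layer 1: θ = 6.70°; offset = 20.6·tan 6.70° = 2.420 m.
Layer 2: sin θ = 1417·sin 6.7°/799 = 0.2069, θ = 11.94°; offset = 26.2·tan 11.94° = 5.541 m.
Summing the layer offsets gives 7.961 m.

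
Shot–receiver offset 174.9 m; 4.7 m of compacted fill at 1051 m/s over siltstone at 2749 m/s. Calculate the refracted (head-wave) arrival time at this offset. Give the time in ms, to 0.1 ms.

t = x/V₂ + 2h·√(V₂²−V₁²)/(V₁V₂).
√(V₂²−V₁²) = √(2749²−1051²) = 2540.2 m/s; delay term = 2·4.7·2540.2/(1051·2749) = 0.00826 s.
t = 174.9/2749 + 0.00826 = 0.07189 s.

71.9 ms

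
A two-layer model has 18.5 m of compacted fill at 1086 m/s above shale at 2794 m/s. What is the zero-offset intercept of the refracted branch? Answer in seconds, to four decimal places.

0.0314 s

tᵢ = 2h·√(V₂²−V₁²)/(V₁V₂).
√(V₂²−V₁²) = √(2794²−1086²) = 2574.3 m/s.
tᵢ = 2·18.5·2574.3/(1086·2794) = 0.03139 s.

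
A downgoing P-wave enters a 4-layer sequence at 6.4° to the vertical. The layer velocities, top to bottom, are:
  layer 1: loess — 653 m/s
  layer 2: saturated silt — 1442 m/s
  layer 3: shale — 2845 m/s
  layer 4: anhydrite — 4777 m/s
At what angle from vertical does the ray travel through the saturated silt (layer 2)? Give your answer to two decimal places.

14.25°

Ray parameter p = sin 6.4° / 653 = 1.7070e-04 s/m.
sin θ_2 = p·V_2 = 1.7070e-04 × 1442 = 0.2462.
θ_2 = arcsin 0.2462 = 14.25°.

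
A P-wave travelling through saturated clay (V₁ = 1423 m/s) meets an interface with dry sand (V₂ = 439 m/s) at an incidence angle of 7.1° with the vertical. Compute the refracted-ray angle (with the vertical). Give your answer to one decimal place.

sin θ₁/V₁ = sin θ₂/V₂ ⇒ sin θ₂ = 439·sin 7.1°/1423 = 439·0.1236/1423 = 0.0381.
θ₂ = arcsin 0.0381 = 2.19° from the normal.

2.2°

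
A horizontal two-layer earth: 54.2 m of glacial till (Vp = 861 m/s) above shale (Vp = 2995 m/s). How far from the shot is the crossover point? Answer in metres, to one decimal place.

145.7 m

x_cross = 2h·√((V₂+V₁)/(V₂−V₁)).
(V₂+V₁)/(V₂−V₁) = (2995+861)/(2995−861) = 1.8069; √ = 1.3442.
x_cross = 2·54.2·1.3442 = 145.71 m.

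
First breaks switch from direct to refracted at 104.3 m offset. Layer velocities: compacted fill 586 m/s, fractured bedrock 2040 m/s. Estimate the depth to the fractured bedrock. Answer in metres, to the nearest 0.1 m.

38.8 m

h = (x_cross/2)·√((V₂−V₁)/(V₂+V₁)).
(V₂−V₁)/(V₂+V₁) = (2040−586)/(2040+586) = 0.5537; √ = 0.7441.
h = (104.3/2)·0.7441 = 38.81 m.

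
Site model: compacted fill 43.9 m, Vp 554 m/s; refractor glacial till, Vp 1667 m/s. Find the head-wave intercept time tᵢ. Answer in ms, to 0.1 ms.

149.5 ms

θ_c = arcsin(V₁/V₂) = arcsin(554/1667) = 19.41°; cos θ_c = 0.9432.
tᵢ = 2h·cos θ_c / V₁ = 2·43.9·0.9432 / 554 = 0.14948 s.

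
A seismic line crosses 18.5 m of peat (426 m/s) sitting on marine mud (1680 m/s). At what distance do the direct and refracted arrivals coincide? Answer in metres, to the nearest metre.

θ_c = arcsin(426/1680) = 14.69°, so cos θ_c = 0.9673 and tᵢ = 2h cos θ_c/V₁ = 0.0840 s.
At crossover x/V₁ = x/V₂ + tᵢ ⇒ x = tᵢ/(1/V₁ − 1/V₂) = 0.08402/(2.3474e-03 − 5.9524e-04) = 47.95 m.

48 m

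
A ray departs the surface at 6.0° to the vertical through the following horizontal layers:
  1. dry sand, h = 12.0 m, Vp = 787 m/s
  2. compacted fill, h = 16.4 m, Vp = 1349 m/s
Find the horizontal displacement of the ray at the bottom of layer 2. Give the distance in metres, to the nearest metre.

4 m

p = sin θ₁/V₁ = sin 6.0°/787 = 1.3282e-04 s/m is conserved through the stack.
Layer 1: θ = 6.00°; offset = 12.0·tan 6.00° = 1.261 m.
Layer 2: sin θ = p·1349 = 0.1792 → θ = 10.32°; offset = 16.4·tan 10.32° = 2.987 m.
Total horizontal offset = 4.248 m.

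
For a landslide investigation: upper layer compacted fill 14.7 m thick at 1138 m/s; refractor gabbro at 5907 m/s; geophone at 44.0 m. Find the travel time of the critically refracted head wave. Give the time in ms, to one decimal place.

t = x/V₂ + 2h·√(V₂²−V₁²)/(V₁V₂).
√(V₂²−V₁²) = √(5907²−1138²) = 5796.3 m/s; delay term = 2·14.7·5796.3/(1138·5907) = 0.02535 s.
t = 44.0/5907 + 0.02535 = 0.03280 s.

32.8 ms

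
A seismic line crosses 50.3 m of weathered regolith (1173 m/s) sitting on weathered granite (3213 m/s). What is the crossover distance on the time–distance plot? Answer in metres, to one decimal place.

147.5 m

x_cross = 2h·√((V₂+V₁)/(V₂−V₁)).
(V₂+V₁)/(V₂−V₁) = (3213+1173)/(3213−1173) = 2.1500; √ = 1.4663.
x_cross = 2·50.3·1.4663 = 147.51 m.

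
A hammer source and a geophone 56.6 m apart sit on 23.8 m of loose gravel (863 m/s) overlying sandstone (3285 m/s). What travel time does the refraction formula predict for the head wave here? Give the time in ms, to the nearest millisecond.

70 ms

θ_c = arcsin(V₁/V₂) = arcsin(863/3285) = 15.23°, cos θ_c = 0.9649.
Intercept time tᵢ = 2h cos θ_c / V₁ = 2·23.8·0.9649/863 = 0.05322 s.
t = x/V₂ + tᵢ = 56.6/3285 + 0.05322 = 0.07045 s.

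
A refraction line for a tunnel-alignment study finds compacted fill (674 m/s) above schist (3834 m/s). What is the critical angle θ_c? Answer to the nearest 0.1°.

Critical incidence: sin θ_c = V₁/V₂ = 674/3834 = 0.1758.
θ_c = arcsin 0.1758 = 10.12°.

10.1°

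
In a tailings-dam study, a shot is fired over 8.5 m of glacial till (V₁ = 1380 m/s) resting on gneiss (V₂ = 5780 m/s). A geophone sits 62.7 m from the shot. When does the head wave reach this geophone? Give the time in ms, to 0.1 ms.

22.8 ms

θ_c = arcsin(V₁/V₂) = arcsin(1380/5780) = 13.81°, cos θ_c = 0.9711.
Intercept time tᵢ = 2h cos θ_c / V₁ = 2·8.5·0.9711/1380 = 0.01196 s.
t = x/V₂ + tᵢ = 62.7/5780 + 0.01196 = 0.02281 s.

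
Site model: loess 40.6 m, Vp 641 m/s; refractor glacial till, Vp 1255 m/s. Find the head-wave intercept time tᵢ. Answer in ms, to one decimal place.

tᵢ = 2h·√(V₂²−V₁²)/(V₁V₂).
√(V₂²−V₁²) = √(1255²−641²) = 1079.0 m/s.
tᵢ = 2·40.6·1079.0/(641·1255) = 0.10891 s.

108.9 ms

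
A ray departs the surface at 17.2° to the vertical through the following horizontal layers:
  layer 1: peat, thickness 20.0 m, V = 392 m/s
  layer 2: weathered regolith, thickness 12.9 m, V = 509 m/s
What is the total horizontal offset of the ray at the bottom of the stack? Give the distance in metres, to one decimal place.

11.6 m

p = sin θ₁/V₁ = sin 17.2°/392 = 7.5436e-04 s/m is conserved through the stack.
Layer 1: θ = 17.20°; offset = 20.0·tan 17.20° = 6.191 m.
Layer 2: sin θ = p·509 = 0.3840 → θ = 22.58°; offset = 12.9·tan 22.58° = 5.364 m.
Total horizontal offset = 11.555 m.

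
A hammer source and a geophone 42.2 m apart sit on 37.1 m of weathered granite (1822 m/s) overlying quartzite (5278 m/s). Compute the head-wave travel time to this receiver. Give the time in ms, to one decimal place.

46.2 ms

θ_c = arcsin(V₁/V₂) = arcsin(1822/5278) = 20.19°, cos θ_c = 0.9385.
Intercept time tᵢ = 2h cos θ_c / V₁ = 2·37.1·0.9385/1822 = 0.03822 s.
t = x/V₂ + tᵢ = 42.2/5278 + 0.03822 = 0.04622 s.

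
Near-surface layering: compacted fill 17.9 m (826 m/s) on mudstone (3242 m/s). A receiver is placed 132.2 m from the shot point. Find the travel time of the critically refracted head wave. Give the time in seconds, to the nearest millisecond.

t = x/V₂ + 2h·√(V₂²−V₁²)/(V₁V₂).
√(V₂²−V₁²) = √(3242²−826²) = 3135.0 m/s; delay term = 2·17.9·3135.0/(826·3242) = 0.04191 s.
t = 132.2/3242 + 0.04191 = 0.08269 s.

0.083 s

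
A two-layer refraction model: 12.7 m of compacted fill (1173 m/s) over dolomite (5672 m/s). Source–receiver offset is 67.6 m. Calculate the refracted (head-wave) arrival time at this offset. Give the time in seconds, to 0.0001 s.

θ_c = arcsin(V₁/V₂) = arcsin(1173/5672) = 11.94°, cos θ_c = 0.9784.
Intercept time tᵢ = 2h cos θ_c / V₁ = 2·12.7·0.9784/1173 = 0.02119 s.
t = x/V₂ + tᵢ = 67.6/5672 + 0.02119 = 0.03310 s.

0.0331 s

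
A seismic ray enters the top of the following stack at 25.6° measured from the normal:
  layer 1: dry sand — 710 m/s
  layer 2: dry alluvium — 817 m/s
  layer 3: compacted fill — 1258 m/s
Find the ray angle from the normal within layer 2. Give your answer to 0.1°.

29.8°

Ray parameter p = sin 25.6° / 710 = 6.0857e-04 s/m.
sin θ_2 = p·V_2 = 6.0857e-04 × 817 = 0.4972.
θ_2 = 29.82° from the vertical.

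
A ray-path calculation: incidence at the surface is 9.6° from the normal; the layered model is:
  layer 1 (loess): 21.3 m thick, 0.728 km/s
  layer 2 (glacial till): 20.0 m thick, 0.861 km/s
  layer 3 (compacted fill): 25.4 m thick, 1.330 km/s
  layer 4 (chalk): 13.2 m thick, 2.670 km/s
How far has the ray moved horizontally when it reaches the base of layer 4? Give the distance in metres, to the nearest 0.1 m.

Apply Snell's law at each interface; in layer i the horizontal offset is hᵢ·tan θᵢ.
Layer 1: θ = 9.60°; offset = 21.3·tan 9.60° = 3.603 m.
Layer 2: sin θ = 0.861·sin 9.6°/0.728 = 0.1972, θ = 11.38°; offset = 20.0·tan 11.38° = 4.024 m.
Layer 3: sin θ = 1.330·sin 9.6°/0.728 = 0.3047, θ = 17.74°; offset = 25.4·tan 17.74° = 8.125 m.
Layer 4: sin θ = 2.670·sin 9.6°/0.728 = 0.6116, θ = 37.71°; offset = 13.2·tan 37.71° = 10.205 m.
Summing the layer offsets gives 25.956 m.

26.0 m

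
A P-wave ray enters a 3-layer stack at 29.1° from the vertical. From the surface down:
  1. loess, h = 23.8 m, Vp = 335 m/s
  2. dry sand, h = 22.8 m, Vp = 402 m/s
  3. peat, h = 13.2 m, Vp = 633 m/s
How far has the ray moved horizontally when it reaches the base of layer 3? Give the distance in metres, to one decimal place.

Apply Snell's law at each interface; in layer i the horizontal offset is hᵢ·tan θᵢ.
Layer 1: θ = 29.10°; offset = 23.8·tan 29.10° = 13.247 m.
Layer 2: sin θ = 402·sin 29.1°/335 = 0.5836, θ = 35.70°; offset = 22.8·tan 35.70° = 16.386 m.
Layer 3: sin θ = 633·sin 29.1°/335 = 0.9190, θ = 66.77°; offset = 13.2·tan 66.77° = 30.759 m.
Summing the layer offsets gives 60.392 m.

60.4 m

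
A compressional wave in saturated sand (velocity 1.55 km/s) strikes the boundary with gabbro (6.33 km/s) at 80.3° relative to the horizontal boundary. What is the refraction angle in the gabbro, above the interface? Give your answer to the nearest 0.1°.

Convert to the normal: θ₁ = 90° − 80.3° = 9.7°.
sin θ₁/V₁ = sin θ₂/V₂ ⇒ sin θ₂ = 6.33·sin 9.7°/1.55 = 6.33·0.1685/1.55 = 0.6881.
θ₂ = arcsin 0.6881 = 43.48° from the normal.
From the interface: 90° − 43.48° = 46.52°.

46.5°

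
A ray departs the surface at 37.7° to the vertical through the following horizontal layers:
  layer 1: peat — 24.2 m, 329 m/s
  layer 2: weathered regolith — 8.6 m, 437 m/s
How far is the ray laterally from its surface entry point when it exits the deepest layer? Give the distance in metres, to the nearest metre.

Apply Snell's law at each interface; in layer i the horizontal offset is hᵢ·tan θᵢ.
Layer 1: θ = 37.70°; offset = 24.2·tan 37.70° = 18.704 m.
Layer 2: sin θ = 437·sin 37.7°/329 = 0.8123, θ = 54.32°; offset = 8.6·tan 54.32° = 11.976 m.
Summing the layer offsets gives 30.680 m.

31 m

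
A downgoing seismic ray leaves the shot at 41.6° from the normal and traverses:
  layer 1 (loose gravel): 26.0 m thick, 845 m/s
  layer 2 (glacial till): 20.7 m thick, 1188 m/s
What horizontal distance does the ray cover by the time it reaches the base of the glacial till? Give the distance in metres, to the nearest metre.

77 m

Apply Snell's law at each interface; in layer i the horizontal offset is hᵢ·tan θᵢ.
Layer 1: θ = 41.60°; offset = 26.0·tan 41.60° = 23.084 m.
Layer 2: sin θ = 1188·sin 41.6°/845 = 0.9334, θ = 68.98°; offset = 20.7·tan 68.98° = 53.856 m.
Total horizontal offset = 76.940 m.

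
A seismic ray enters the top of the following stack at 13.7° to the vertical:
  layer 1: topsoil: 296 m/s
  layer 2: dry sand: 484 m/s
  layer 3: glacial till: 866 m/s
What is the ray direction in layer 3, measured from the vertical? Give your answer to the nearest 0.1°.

43.9°

Ray parameter p = sin 13.7° / 296 = 8.0013e-04 s/m.
sin θ_3 = p·V_3 = 8.0013e-04 × 866 = 0.6929.
θ_3 = 43.86° from the vertical.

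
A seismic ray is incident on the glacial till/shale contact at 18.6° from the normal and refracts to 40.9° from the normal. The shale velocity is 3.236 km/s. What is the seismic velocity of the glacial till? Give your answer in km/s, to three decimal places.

1.576 km/s

Snell's law: sin 18.6°/V₁ = sin 40.9°/V₂.
V₁ = V₂·sin 18.6°/sin 40.9° = 3.236 × 0.4872 = 1.576 km/s.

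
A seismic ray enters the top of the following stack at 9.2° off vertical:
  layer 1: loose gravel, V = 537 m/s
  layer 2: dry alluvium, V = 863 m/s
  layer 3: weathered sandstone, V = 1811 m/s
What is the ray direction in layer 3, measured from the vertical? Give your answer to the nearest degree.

33°

Ray parameter p = sin 9.2° / 537 = 2.9773e-04 s/m.
sin θ_3 = p·V_3 = 2.9773e-04 × 1811 = 0.5392.
θ_3 = arcsin 0.5392 = 32.63°.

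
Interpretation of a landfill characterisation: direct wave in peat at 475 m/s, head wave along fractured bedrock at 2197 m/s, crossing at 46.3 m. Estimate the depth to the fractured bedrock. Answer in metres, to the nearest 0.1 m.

x_cross = 2h·√((V₂+V₁)/(V₂−V₁)) → h = x_cross / (2·√((V₂+V₁)/(V₂−V₁))).
√((V₂+V₁)/(V₂−V₁)) = √((2197+475)/(2197−475)) = 1.2457.
h = 46.3 / (2·1.2457) = 18.58 m.

18.6 m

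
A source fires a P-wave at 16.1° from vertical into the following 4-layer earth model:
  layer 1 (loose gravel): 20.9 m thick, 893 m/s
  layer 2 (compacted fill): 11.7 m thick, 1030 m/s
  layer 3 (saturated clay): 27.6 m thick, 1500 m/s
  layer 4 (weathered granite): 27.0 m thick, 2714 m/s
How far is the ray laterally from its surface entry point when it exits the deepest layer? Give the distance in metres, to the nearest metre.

Ray parameter p = sin 16.1° / 893 m/s = 3.1054e-04 s/m.
Layer 1: θ = 16.10°; offset = 20.9·tan 16.10° = 6.032 m.
Layer 2: sin θ = p·1030 = 0.3199 → θ = 18.65°; offset = 11.7·tan 18.65° = 3.950 m.
Layer 3: sin θ = p·1500 = 0.4658 → θ = 27.76°; offset = 27.6·tan 27.76° = 14.529 m.
Layer 4: sin θ = p·2714 = 0.8428 → θ = 57.44°; offset = 27.0·tan 57.44° = 42.281 m.
Summing the layer offsets gives 66.792 m.

67 m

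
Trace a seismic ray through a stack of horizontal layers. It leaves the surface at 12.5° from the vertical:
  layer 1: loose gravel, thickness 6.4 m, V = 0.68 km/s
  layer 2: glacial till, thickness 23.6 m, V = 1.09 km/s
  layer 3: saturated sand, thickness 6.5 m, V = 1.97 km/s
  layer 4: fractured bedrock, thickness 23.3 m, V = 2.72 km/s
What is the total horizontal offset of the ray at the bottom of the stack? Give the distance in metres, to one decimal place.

55.7 m

p = sin θ₁/V₁ = sin 12.5°/0.68 = 3.1829e-01 s/km is conserved through the stack.
Layer 1: θ = 12.50°; offset = 6.4·tan 12.50° = 1.419 m.
Layer 2: sin θ = p·1.09 = 0.3469 → θ = 20.30°; offset = 23.6·tan 20.30° = 8.730 m.
Layer 3: sin θ = p·1.97 = 0.6270 → θ = 38.83°; offset = 6.5·tan 38.83° = 5.232 m.
Layer 4: sin θ = p·2.72 = 0.8658 → θ = 59.97°; offset = 23.3·tan 59.97° = 40.307 m.
Total horizontal offset = 55.688 m.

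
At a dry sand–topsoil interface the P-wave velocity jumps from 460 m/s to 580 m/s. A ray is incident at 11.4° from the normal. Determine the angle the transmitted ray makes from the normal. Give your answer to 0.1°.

14.4°

sin θ₁/V₁ = sin θ₂/V₂ ⇒ sin θ₂ = 580·sin 11.4°/460 = 580·0.1977/460 = 0.2492.
θ₂ = sin⁻¹(0.2492) = 14.43° (from vertical).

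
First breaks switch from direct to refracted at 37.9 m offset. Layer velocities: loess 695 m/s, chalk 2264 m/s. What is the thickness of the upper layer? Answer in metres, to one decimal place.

13.8 m

h = (x_cross/2)·√((V₂−V₁)/(V₂+V₁)).
(V₂−V₁)/(V₂+V₁) = (2264−695)/(2264+695) = 0.5302; √ = 0.7282.
h = (37.9/2)·0.7282 = 13.80 m.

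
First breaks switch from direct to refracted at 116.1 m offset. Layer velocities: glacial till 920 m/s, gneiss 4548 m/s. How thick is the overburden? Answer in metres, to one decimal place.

x_cross = 2h·√((V₂+V₁)/(V₂−V₁)) → h = x_cross / (2·√((V₂+V₁)/(V₂−V₁))).
√((V₂+V₁)/(V₂−V₁)) = √((4548+920)/(4548−920)) = 1.2277.
h = 116.1 / (2·1.2277) = 47.28 m.

47.3 m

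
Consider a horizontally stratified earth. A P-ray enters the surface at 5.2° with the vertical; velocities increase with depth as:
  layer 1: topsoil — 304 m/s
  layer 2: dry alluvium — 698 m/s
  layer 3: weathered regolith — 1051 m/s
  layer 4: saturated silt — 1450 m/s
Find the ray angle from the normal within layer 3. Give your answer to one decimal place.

18.3°

Ray parameter p = sin 5.2° / 304 = 2.9813e-04 s/m.
sin θ_3 = p·V_3 = 2.9813e-04 × 1051 = 0.3133.
θ_3 = arcsin 0.3133 = 18.26°.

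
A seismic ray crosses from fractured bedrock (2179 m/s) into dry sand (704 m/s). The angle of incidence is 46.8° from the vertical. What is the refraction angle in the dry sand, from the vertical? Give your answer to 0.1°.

Snell's law: sin θ₂ = (V₂/V₁)·sin θ₁ = (704/2179)·sin 46.8° = 0.2355.
θ₂ = sin⁻¹(0.2355) = 13.62° (from vertical).

13.6°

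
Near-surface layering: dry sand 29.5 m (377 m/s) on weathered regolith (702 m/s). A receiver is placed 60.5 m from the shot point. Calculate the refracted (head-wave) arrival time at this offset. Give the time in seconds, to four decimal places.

0.2182 s

t = x/V₂ + 2h·√(V₂²−V₁²)/(V₁V₂).
√(V₂²−V₁²) = √(702²−377²) = 592.2 m/s; delay term = 2·29.5·592.2/(377·702) = 0.13202 s.
t = 60.5/702 + 0.13202 = 0.21820 s.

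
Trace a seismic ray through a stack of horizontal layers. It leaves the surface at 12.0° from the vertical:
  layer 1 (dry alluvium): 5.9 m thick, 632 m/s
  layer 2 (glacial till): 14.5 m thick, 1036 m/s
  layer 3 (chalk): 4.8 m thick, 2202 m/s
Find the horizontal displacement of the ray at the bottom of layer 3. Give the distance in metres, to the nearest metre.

p = sin θ₁/V₁ = sin 12.0°/632 = 3.2897e-04 s/m is conserved through the stack.
Layer 1: θ = 12.00°; offset = 5.9·tan 12.00° = 1.254 m.
Layer 2: sin θ = p·1036 = 0.3408 → θ = 19.93°; offset = 14.5·tan 19.93° = 5.257 m.
Layer 3: sin θ = p·2202 = 0.7244 → θ = 46.42°; offset = 4.8·tan 46.42° = 5.044 m.
Σ offsets = 11.555 m.

12 m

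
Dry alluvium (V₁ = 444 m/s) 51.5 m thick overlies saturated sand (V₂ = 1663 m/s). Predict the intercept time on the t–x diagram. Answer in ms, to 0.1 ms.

θ_c = arcsin(V₁/V₂) = arcsin(444/1663) = 15.49°; cos θ_c = 0.9637.
tᵢ = 2h·cos θ_c / V₁ = 2·51.5·0.9637 / 444 = 0.22356 s.

223.6 ms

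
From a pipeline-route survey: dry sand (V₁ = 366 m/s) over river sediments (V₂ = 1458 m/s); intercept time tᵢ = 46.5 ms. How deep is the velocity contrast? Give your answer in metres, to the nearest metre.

9 m

h = tᵢ·V₁·V₂ / (2·√(V₂²−V₁²)).
√(V₂²−V₁²) = √(1458² − 366²) = 1411.3 m/s.
h = 0.0465 s × 366 × 1458 / (2 × 1411.3) = 8.79 m.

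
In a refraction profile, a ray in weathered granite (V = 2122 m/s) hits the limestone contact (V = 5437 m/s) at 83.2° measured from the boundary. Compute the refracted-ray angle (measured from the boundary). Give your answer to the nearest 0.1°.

72.3°

Angle from the normal: 90° − 83.2° = 6.8°.
Snell's law: sin θ₂ = (V₂/V₁)·sin θ₁ = (5437/2122)·sin 6.8° = 0.3034.
θ₂ = arcsin 0.3034 = 17.66° from the normal.
From the interface: 90° − 17.66° = 72.34°.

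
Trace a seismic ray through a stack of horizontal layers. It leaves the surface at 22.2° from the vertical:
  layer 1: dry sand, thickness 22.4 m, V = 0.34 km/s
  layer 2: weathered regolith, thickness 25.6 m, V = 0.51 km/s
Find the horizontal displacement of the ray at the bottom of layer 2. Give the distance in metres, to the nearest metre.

Apply Snell's law at each interface; in layer i the horizontal offset is hᵢ·tan θᵢ.
Layer 1: θ = 22.20°; offset = 22.4·tan 22.20° = 9.141 m.
Layer 2: sin θ = 0.51·sin 22.2°/0.34 = 0.5668, θ = 34.52°; offset = 25.6·tan 34.52° = 17.611 m.
Σ offsets = 26.752 m.

27 m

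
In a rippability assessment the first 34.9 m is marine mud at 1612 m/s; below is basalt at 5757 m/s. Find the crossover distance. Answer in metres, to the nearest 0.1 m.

93.1 m

θ_c = arcsin(1612/5757) = 16.26°, so cos θ_c = 0.9600 and tᵢ = 2h cos θ_c/V₁ = 0.0416 s.
At crossover x/V₁ = x/V₂ + tᵢ ⇒ x = tᵢ/(1/V₁ − 1/V₂) = 0.04157/(6.2035e-04 − 1.7370e-04) = 93.07 m.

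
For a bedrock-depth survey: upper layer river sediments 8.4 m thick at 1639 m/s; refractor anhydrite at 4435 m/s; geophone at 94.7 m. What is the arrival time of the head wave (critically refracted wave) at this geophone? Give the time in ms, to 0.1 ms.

θ_c = arcsin(V₁/V₂) = arcsin(1639/4435) = 21.69°, cos θ_c = 0.9292.
Intercept time tᵢ = 2h cos θ_c / V₁ = 2·8.4·0.9292/1639 = 0.00952 s.
t = x/V₂ + tᵢ = 94.7/4435 + 0.00952 = 0.03088 s.

30.9 ms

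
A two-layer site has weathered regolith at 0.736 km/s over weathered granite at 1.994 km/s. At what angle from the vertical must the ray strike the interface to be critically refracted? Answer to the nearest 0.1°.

21.7°

At critical incidence the refracted ray runs along the interface (θ₂ = 90°), so sin θ_c = V₁/V₂.
θ_c = arcsin(0.736/1.994) = arcsin 0.3691 = 21.66°.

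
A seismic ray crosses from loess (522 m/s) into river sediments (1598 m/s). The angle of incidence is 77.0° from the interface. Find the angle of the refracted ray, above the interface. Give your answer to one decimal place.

46.5°

Angle from the normal: 90° − 77.0° = 13.0°.
sin θ₁/V₁ = sin θ₂/V₂ ⇒ sin θ₂ = 1598·sin 13.0°/522 = 1598·0.2250/522 = 0.6886.
θ₂ = arcsin 0.6886 = 43.52° from the normal.
From the interface: 90° − 43.52° = 46.48°.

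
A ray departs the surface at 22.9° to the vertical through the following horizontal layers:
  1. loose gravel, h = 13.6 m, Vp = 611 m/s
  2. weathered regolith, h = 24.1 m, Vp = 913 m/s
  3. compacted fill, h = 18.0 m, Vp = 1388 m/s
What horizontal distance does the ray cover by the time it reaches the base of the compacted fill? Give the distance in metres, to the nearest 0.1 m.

Ray parameter p = sin 22.9° / 611 m/s = 6.3686e-04 s/m.
Layer 1: θ = 22.90°; offset = 13.6·tan 22.90° = 5.745 m.
Layer 2: sin θ = p·913 = 0.5815 → θ = 35.55°; offset = 24.1·tan 35.55° = 17.224 m.
Layer 3: sin θ = p·1388 = 0.8840 → θ = 62.12°; offset = 18.0·tan 62.12° = 34.032 m.
Σ offsets = 57.000 m.

57.0 m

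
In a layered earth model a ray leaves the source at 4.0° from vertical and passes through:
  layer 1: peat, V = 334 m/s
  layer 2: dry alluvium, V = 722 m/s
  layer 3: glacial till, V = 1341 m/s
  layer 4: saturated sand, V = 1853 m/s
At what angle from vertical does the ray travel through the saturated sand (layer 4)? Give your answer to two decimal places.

22.77°

Snell's law across each interface conserves sin θ / V, so sin θ_4 = V_4·sin θ₁/V₁.
sin θ_4 = 1853 × sin 4.0° / 334 = 0.3870.
θ_4 = arcsin 0.3870 = 22.77°.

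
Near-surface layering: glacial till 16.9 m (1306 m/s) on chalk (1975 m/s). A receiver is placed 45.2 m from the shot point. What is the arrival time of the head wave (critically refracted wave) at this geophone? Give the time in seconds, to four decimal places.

t = x/V₂ + 2h·√(V₂²−V₁²)/(V₁V₂).
√(V₂²−V₁²) = √(1975²−1306²) = 1481.5 m/s; delay term = 2·16.9·1481.5/(1306·1975) = 0.01941 s.
t = 45.2/1975 + 0.01941 = 0.04230 s.

0.0423 s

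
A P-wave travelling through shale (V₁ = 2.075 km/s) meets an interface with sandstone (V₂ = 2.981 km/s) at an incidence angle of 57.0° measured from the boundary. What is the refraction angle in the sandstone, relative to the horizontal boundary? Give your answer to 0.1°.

Angle from the normal: 90° − 57.0° = 33.0°.
sin θ₁/V₁ = sin θ₂/V₂ ⇒ sin θ₂ = 2.981·sin 33.0°/2.075 = 2.981·0.5446/2.075 = 0.7824.
θ₂ = sin⁻¹(0.7824) = 51.48° (from vertical).
From the interface: 90° − 51.48° = 38.52°.

38.5°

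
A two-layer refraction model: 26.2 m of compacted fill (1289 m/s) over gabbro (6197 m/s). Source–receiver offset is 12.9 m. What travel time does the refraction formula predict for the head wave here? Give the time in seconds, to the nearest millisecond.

θ_c = arcsin(V₁/V₂) = arcsin(1289/6197) = 12.01°, cos θ_c = 0.9781.
Intercept time tᵢ = 2h cos θ_c / V₁ = 2·26.2·0.9781/1289 = 0.03976 s.
t = x/V₂ + tᵢ = 12.9/6197 + 0.03976 = 0.04184 s.

0.042 s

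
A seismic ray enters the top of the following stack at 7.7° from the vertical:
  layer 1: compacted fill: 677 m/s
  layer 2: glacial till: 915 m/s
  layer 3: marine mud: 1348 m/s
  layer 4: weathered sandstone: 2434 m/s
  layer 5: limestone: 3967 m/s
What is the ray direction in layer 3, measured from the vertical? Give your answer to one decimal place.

Ray parameter p = sin 7.7° / 677 = 1.9791e-04 s/m.
sin θ_3 = p·V_3 = 1.9791e-04 × 1348 = 0.2668.
θ_3 = arcsin 0.2668 = 15.47°.

15.5°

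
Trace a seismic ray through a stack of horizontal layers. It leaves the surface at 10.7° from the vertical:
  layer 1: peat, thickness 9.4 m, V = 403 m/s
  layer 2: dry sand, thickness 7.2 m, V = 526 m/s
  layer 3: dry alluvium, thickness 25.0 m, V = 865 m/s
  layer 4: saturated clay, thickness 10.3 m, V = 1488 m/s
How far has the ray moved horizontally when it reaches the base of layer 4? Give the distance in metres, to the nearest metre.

24 m

p = sin θ₁/V₁ = sin 10.7°/403 = 4.6071e-04 s/m is conserved through the stack.
Layer 1: θ = 10.70°; offset = 9.4·tan 10.70° = 1.776 m.
Layer 2: sin θ = p·526 = 0.2423 → θ = 14.02°; offset = 7.2·tan 14.02° = 1.798 m.
Layer 3: sin θ = p·865 = 0.3985 → θ = 23.49°; offset = 25.0·tan 23.49° = 10.863 m.
Layer 4: sin θ = p·1488 = 0.6855 → θ = 43.28°; offset = 10.3·tan 43.28° = 9.699 m.
Total horizontal offset = 24.136 m.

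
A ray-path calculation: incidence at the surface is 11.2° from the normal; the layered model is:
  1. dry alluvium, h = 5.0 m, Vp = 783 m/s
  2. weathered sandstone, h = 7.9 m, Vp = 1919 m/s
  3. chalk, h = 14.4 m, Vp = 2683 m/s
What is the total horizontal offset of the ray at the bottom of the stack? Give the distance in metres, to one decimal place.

p = sin θ₁/V₁ = sin 11.2°/783 = 2.4806e-04 s/m is conserved through the stack.
Layer 1: θ = 11.20°; offset = 5.0·tan 11.20° = 0.990 m.
Layer 2: sin θ = p·1919 = 0.4760 → θ = 28.43°; offset = 7.9·tan 28.43° = 4.276 m.
Layer 3: sin θ = p·2683 = 0.6656 → θ = 41.73°; offset = 14.4·tan 41.73° = 12.841 m.
Σ offsets = 18.108 m.

18.1 m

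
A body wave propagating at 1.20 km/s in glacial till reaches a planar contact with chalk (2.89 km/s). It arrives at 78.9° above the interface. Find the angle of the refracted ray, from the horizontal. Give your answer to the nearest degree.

62°

Angle from the normal: 90° − 78.9° = 11.1°.
sin θ₁/V₁ = sin θ₂/V₂ ⇒ sin θ₂ = 2.89·sin 11.1°/1.20 = 2.89·0.1925/1.20 = 0.4637.
θ₂ = sin⁻¹(0.4637) = 27.62° (from vertical).
From the interface: 90° − 27.62° = 62.38°.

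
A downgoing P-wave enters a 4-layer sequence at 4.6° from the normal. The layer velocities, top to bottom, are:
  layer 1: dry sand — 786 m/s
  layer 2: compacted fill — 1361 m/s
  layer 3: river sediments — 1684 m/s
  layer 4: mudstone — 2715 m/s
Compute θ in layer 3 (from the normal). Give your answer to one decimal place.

Ray parameter p = sin 4.6° / 786 = 1.0203e-04 s/m.
sin θ_3 = p·V_3 = 1.0203e-04 × 1684 = 0.1718.
θ_3 = 9.89° from the vertical.

9.9°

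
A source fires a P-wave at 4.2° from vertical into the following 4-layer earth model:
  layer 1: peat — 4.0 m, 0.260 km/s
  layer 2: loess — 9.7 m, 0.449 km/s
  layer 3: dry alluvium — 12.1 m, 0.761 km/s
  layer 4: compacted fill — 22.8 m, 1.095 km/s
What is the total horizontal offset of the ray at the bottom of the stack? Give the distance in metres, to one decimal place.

11.6 m

Ray parameter p = sin 4.2° / 0.260 km/s = 2.8169e-01 s/km.
Layer 1: θ = 4.20°; offset = 4.0·tan 4.20° = 0.294 m.
Layer 2: sin θ = p·0.449 = 0.1265 → θ = 7.27°; offset = 9.7·tan 7.27° = 1.237 m.
Layer 3: sin θ = p·0.761 = 0.2144 → θ = 12.38°; offset = 12.1·tan 12.38° = 2.656 m.
Layer 4: sin θ = p·1.095 = 0.3084 → θ = 17.97°; offset = 22.8·tan 17.97° = 7.393 m.
Summing the layer offsets gives 11.579 m.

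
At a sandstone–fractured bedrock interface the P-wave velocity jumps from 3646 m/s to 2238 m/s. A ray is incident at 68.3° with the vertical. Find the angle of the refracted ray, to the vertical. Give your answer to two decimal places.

34.77°

sin θ₁/V₁ = sin θ₂/V₂ ⇒ sin θ₂ = 2238·sin 68.3°/3646 = 2238·0.9291/3646 = 0.5703.
θ₂ = sin⁻¹(0.5703) = 34.77° (from vertical).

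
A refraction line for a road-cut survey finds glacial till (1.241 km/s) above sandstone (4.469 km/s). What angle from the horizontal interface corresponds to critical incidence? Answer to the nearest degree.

Critical incidence: sin θ_c = V₁/V₂ = 1.241/4.469 = 0.2777.
θ_c = arcsin 0.2777 = 16.12°.
Measured from the interface: 90° − 16.12° = 73.88°.

74°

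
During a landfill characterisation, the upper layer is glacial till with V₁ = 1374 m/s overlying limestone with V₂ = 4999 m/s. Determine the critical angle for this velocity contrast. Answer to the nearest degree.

Critical incidence: sin θ_c = V₁/V₂ = 1374/4999 = 0.2749.
θ_c = arcsin 0.2749 = 15.95°.

16°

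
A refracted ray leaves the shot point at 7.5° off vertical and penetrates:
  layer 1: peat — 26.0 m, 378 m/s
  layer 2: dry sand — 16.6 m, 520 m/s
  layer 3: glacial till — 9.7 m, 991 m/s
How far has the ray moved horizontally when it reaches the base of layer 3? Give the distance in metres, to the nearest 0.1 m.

Apply Snell's law at each interface; in layer i the horizontal offset is hᵢ·tan θᵢ.
Layer 1: θ = 7.50°; offset = 26.0·tan 7.50° = 3.423 m.
Layer 2: sin θ = 520·sin 7.5°/378 = 0.1796, θ = 10.34°; offset = 16.6·tan 10.34° = 3.030 m.
Layer 3: sin θ = 991·sin 7.5°/378 = 0.3422, θ = 20.01°; offset = 9.7·tan 20.01° = 3.533 m.
Summing the layer offsets gives 9.986 m.

10.0 m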